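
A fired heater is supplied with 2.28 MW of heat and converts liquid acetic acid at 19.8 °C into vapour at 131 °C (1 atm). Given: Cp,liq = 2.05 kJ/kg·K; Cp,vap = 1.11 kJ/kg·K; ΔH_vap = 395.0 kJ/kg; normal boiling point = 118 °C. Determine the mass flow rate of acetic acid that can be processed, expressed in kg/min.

ṁ = 224 kg/min

Δh = 2.05×(118−19.8) + 395.0 + 1.11×(131−118) = 610.74 kJ/kg
Q = 2.28 MW = 2280 kJ/s = 136800 kJ/min
ṁ = Q/Δh = 136800 / 610.74 = 223.99 kg/min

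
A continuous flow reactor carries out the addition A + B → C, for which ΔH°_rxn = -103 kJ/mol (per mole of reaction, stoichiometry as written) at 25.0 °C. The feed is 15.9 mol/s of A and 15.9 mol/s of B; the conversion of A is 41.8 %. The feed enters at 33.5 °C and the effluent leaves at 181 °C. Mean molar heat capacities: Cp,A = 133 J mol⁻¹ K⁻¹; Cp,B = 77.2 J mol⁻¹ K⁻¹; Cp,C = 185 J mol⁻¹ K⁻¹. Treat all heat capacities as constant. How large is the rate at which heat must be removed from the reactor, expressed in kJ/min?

Extent of reaction ξ = 0.418 × 15.9 = 6.6462 mol/s
Reaction term: ξ·ΔH°_rxn = 6.6462 × -103 = -684.56 kJ/s
Sensible, feed 33.5→25 °C: -28.409 kJ/s
Outlet flows (mol/s): A 9.2538, B 9.2538, C 6.6462
Sensible, products 25→181 °C: 495.25 kJ/s
Q = ΔH = -217.71 kJ/s = -217.71 kW
Heat removed = 13063 kJ/min

Q_out = 13100 kJ/min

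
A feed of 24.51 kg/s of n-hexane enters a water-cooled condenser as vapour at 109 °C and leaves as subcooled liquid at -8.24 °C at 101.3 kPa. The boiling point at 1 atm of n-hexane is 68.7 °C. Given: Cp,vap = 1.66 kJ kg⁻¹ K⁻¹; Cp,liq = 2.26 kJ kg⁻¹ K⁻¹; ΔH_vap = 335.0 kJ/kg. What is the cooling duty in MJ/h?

vapour 109→68.7 °C: -66.898 kJ/kg
condensation at 68.7 °C: -335 kJ/kg
liquid 68.7→-8.24 °C: -173.88 kJ/kg
Δh = -66.898 + -335 + -173.88 = -575.78 kJ/kg
Q = ṁ·Δh = 24.51 kg/s × -575.78 kJ/kg = -14112 kJ/s
|Q| = 14112 kW = 50805 MJ/h

Q_c = 50800 MJ/h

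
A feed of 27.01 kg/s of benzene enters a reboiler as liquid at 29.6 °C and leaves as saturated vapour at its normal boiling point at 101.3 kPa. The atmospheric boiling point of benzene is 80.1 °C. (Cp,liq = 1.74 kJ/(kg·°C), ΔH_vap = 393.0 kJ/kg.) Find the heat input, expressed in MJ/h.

liquid 29.6→80.1 °C: 87.87 kJ/kg
vaporisation at 80.1 °C: 393 kJ/kg
Δh = 87.87 + 393 = 480.87 kJ/kg
Q = ṁ·Δh = 27.01 kg/s × 480.87 kJ/kg = 12988 kJ/s
|Q| = 12988 kW = 46758 MJ/h

Q = 46800 MJ/h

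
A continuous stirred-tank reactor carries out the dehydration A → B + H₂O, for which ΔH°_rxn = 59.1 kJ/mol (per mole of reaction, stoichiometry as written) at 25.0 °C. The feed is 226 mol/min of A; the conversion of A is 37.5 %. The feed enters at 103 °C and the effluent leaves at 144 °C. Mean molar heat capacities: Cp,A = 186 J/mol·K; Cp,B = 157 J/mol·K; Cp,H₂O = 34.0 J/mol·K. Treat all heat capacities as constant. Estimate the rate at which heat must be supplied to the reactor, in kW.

Q_in = 113 kW

Extent of reaction ξ = 0.375 × 226 = 84.75 mol/min
Reaction term: ξ·ΔH°_rxn = 84.75 × 59.1 = 5008.7 kJ/min
Sensible, feed 103→25 °C: -3278.8 kJ/min
Outlet flows (mol/min): A 141.25, B 84.75, H₂O 84.75
Sensible, products 25→144 °C: 5052.7 kJ/min
Q = ΔH = 6782.6 kJ/min = 113.04 kW
Heat supplied = 113.04 kW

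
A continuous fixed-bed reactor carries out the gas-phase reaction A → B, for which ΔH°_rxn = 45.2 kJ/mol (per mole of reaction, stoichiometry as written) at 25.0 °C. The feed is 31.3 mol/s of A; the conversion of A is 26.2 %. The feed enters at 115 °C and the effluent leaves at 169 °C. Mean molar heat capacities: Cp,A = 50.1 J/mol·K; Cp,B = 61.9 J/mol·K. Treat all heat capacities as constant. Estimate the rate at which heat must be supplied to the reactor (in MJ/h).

Extent of reaction ξ = 0.262 × 31.3 = 8.2006 mol/s
Reaction term: ξ·ΔH°_rxn = 8.2006 × 45.2 = 370.67 kJ/s
Sensible, feed 115→25 °C: -141.13 kJ/s
Outlet flows (mol/s): A 23.099, B 8.2006
Sensible, products 25→169 °C: 239.75 kJ/s
Q = ΔH = 469.28 kJ/s = 469.28 kW
Heat supplied = 1689.4 MJ/h

Q_in = 1690 MJ/h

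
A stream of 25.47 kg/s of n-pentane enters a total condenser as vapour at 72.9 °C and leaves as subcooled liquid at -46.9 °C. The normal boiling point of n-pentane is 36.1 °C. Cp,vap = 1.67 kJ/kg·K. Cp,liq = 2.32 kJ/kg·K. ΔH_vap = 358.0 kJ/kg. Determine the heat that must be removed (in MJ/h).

vapour 72.9→36.1 °C: -61.456 kJ/kg
condensation at 36.1 °C: -358 kJ/kg
liquid 36.1→-46.9 °C: -192.56 kJ/kg
Δh = -61.456 + -358 + -192.56 = -612.02 kJ/kg
Q = ṁ·Δh = 25.47 kg/s × -612.02 kJ/kg = -15588 kJ/s
|Q| = 15588 kW = 56117 MJ/h

Q_c = 56100 MJ/h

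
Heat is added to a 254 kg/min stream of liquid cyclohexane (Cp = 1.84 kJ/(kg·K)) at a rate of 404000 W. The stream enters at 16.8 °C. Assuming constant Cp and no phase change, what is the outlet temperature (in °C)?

Q = 404000 W = 24240 kJ/min
ΔT = Q/(ṁ·Cp) = 24240/(254×1.84) = 51.866 K
T_out = 16.8 + 51.866 = 68.666 °C

T_out = 68.7 °C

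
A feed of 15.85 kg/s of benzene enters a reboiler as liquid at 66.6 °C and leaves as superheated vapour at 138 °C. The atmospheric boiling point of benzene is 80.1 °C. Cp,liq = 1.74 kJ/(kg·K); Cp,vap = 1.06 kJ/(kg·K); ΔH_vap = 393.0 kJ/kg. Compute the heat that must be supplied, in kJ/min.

Q = 454000 kJ/min

liquid 66.6→80.1 °C: 23.49 kJ/kg
vaporisation at 80.1 °C: 393 kJ/kg
vapour 80.1→138 °C: 61.374 kJ/kg
Δh = 23.49 + 393 + 61.374 = 477.86 kJ/kg
Q = ṁ·Δh = 15.85 kg/s × 477.86 kJ/kg = 7574.1 kJ/s
|Q| = 7574.1 kW = 454450 kJ/min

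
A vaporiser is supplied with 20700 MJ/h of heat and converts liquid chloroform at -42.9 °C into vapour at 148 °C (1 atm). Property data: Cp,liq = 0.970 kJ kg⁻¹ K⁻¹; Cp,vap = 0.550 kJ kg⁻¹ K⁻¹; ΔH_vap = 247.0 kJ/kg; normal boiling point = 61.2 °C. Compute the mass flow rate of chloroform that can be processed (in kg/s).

Δh = 0.970×(61.2−-42.9) + 247.0 + 0.550×(148−61.2) = 395.72 kJ/kg
Q = 20700 MJ/h = 5750 kJ/s = 5750 kJ/s
ṁ = Q/Δh = 5750 / 395.72 = 14.531 kg/s

ṁ = 14.5 kg/s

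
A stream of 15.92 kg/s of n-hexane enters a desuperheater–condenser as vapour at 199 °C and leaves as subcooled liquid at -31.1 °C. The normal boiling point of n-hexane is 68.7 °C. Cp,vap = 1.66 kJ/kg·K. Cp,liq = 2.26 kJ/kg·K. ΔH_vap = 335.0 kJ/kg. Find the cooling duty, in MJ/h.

vapour 199→68.7 °C: -216.3 kJ/kg
condensation at 68.7 °C: -335 kJ/kg
liquid 68.7→-31.1 °C: -225.55 kJ/kg
Δh = -216.3 + -335 + -225.55 = -776.85 kJ/kg
Q = ṁ·Δh = 15.92 kg/s × -776.85 kJ/kg = -12367 kJ/s
|Q| = 12367 kW = 44523 MJ/h

Q_c = 44500 MJ/h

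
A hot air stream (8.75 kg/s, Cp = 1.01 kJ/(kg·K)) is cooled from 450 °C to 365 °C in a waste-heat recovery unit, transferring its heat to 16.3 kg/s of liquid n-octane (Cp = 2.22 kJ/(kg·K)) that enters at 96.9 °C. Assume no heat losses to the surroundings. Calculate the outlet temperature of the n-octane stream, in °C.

T_c,out = 118 °C

Heat released by hot stream: Q = 8.75 × 1.01 × (450 − 365) = 751.19 kJ/s
Energy balance on cold side (adiabatic exchanger): Q = ṁ_c·Cp_c·(T_c,out − T_c,in)
T_c,out = 96.9 + 751.19/(16.3 × 2.22) = 117.66 °C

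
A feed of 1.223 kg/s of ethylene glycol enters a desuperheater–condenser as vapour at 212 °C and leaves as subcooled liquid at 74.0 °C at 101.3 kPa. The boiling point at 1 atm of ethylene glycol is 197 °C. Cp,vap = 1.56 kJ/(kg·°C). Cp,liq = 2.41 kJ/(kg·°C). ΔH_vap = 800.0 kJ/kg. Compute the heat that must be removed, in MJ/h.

Q_c = 4930 MJ/h

vapour 212→197 °C: -23.4 kJ/kg
condensation at 197 °C: -800 kJ/kg
liquid 197→74.0 °C: -296.43 kJ/kg
Δh = -23.4 + -800 + -296.43 = -1119.8 kJ/kg
Q = ṁ·Δh = 1.223 kg/s × -1119.8 kJ/kg = -1369.6 kJ/s
|Q| = 1369.6 kW = 4930.4 MJ/h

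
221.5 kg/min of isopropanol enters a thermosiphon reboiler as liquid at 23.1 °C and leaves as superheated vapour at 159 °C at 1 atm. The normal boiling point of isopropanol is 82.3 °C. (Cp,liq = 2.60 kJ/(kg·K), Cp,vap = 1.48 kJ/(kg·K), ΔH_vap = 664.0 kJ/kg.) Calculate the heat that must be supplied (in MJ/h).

liquid 23.1→82.3 °C: 153.92 kJ/kg
vaporisation at 82.3 °C: 664 kJ/kg
vapour 82.3→159 °C: 113.52 kJ/kg
Δh = 153.92 + 664 + 113.52 = 931.44 kJ/kg
Q = ṁ·Δh = 221.5 kg/min × 931.44 kJ/kg = 206310 kJ/min
|Q| = 3438.6 kW = 12379 MJ/h

Q = 12400 MJ/h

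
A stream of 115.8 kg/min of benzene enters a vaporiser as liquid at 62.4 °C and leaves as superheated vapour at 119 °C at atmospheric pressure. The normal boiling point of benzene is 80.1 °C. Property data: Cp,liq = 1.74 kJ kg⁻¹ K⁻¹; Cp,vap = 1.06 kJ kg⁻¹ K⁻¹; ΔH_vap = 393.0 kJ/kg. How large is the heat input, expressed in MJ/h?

Q = 3230 MJ/h

liquid 62.4→80.1 °C: 30.798 kJ/kg
vaporisation at 80.1 °C: 393 kJ/kg
vapour 80.1→119 °C: 41.234 kJ/kg
Δh = 30.798 + 393 + 41.234 = 465.03 kJ/kg
Q = ṁ·Δh = 115.8 kg/min × 465.03 kJ/kg = 53851 kJ/min
|Q| = 897.51 kW = 3231 MJ/h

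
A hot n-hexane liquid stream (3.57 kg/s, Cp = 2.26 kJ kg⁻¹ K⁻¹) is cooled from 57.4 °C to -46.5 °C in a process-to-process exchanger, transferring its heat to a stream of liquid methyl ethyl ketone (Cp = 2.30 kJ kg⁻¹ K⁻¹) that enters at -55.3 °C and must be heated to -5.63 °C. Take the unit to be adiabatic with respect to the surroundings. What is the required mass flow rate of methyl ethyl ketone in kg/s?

ṁ_c = 7.34 kg/s

Heat released by hot stream: Q = 3.57 × 2.26 × (57.4 − -46.5) = 838.29 kJ/s
Energy balance on cold side (adiabatic exchanger): Q = ṁ_c·Cp_c·(T_c,out − T_c,in)
ṁ_c = 838.29 / [2.30 × (-5.63 − -55.3)] = 7.3379 kg/s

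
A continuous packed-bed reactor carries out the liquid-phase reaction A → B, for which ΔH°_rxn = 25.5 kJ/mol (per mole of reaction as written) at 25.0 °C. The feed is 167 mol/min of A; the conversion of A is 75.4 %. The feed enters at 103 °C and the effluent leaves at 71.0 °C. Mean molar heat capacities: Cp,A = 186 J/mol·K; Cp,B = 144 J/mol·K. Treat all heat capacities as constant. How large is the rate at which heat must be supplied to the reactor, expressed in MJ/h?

Extent of reaction ξ = 0.754 × 167 = 125.92 mol/min
Reaction term: ξ·ΔH°_rxn = 125.92 × 25.5 = 3210.9 kJ/min
Sensible, feed 103→25 °C: -2422.8 kJ/min
Outlet flows (mol/min): A 41.082, B 125.92
Sensible, products 25→71.0 °C: 1185.6 kJ/min
Q = ΔH = 1973.7 kJ/min = 32.894 kW
Heat supplied = 118.42 MJ/h

Q_in = 118 MJ/h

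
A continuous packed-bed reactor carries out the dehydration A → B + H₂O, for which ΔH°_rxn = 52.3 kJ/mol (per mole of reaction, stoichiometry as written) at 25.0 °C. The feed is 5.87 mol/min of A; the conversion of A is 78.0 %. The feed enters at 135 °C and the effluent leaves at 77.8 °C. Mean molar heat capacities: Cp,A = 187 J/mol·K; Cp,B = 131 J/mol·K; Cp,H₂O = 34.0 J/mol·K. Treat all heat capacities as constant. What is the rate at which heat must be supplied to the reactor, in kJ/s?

Extent of reaction ξ = 0.780 × 5.87 = 4.5786 mol/min
Reaction term: ξ·ΔH°_rxn = 4.5786 × 52.3 = 239.46 kJ/min
Sensible, feed 135→25 °C: -120.75 kJ/min
Outlet flows (mol/min): A 1.2914, B 4.5786, H₂O 4.5786
Sensible, products 25→77.8 °C: 52.64 kJ/min
Q = ΔH = 171.35 kJ/min = 2.8559 kW
Heat supplied = 2.8559 kJ/s

Q_in = 2.86 kJ/s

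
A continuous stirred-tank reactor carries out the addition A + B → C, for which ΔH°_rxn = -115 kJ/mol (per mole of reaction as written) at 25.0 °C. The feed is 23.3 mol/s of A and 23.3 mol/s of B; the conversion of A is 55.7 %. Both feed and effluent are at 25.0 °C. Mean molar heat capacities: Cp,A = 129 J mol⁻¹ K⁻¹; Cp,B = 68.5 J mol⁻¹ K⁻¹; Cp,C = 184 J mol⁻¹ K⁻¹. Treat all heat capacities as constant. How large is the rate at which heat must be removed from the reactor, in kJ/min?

Extent of reaction ξ = 0.557 × 23.3 = 12.978 mol/s
Reaction term: ξ·ΔH°_rxn = 12.978 × -115 = -1492.5 kJ/s
Q = ΔH = -1492.5 kJ/s = -1492.5 kW
Heat removed = 89549 kJ/min

Q_out = 89500 kJ/min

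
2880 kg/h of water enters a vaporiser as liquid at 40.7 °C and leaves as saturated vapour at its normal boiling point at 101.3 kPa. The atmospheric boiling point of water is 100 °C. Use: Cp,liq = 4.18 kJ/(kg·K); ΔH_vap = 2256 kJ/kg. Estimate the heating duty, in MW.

Q = 2.00 MW

liquid 40.7→100 °C: 247.87 kJ/kg
vaporisation at 100 °C: 2256 kJ/kg
Δh = 247.87 + 2256 = 2503.9 kJ/kg
Q = ṁ·Δh = 2880 kg/h × 2503.9 kJ/kg = 7.2112e+06 kJ/h
|Q| = 2003.1 kW = 2.0031 MW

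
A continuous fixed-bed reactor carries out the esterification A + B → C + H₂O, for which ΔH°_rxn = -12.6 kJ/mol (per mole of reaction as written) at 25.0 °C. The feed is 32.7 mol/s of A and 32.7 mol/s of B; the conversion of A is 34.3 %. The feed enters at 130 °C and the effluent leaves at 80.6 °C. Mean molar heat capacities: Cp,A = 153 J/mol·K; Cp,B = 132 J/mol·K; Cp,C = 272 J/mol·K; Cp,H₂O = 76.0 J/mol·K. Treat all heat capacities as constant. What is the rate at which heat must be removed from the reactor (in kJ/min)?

Extent of reaction ξ = 0.343 × 32.7 = 11.216 mol/s
Reaction term: ξ·ΔH°_rxn = 11.216 × -12.6 = -141.32 kJ/s
Sensible, feed 130→25 °C: -978.55 kJ/s
Outlet flows (mol/s): A 21.484, B 21.484, C 11.216, H₂O 11.216
Sensible, products 25→80.6 °C: 557.45 kJ/s
Q = ΔH = -562.42 kJ/s = -562.42 kW
Heat removed = 33745 kJ/min

Q_out = 33700 kJ/min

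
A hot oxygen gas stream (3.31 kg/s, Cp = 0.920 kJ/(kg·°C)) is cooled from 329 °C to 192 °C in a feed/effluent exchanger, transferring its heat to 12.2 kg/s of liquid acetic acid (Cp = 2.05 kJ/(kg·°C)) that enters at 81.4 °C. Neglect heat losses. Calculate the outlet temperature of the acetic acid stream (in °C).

Heat released by hot stream: Q = 3.31 × 0.920 × (329 − 192) = 417.19 kJ/s
Energy balance on cold side (adiabatic exchanger): Q = ṁ_c·Cp_c·(T_c,out − T_c,in)
T_c,out = 81.4 + 417.19/(12.2 × 2.05) = 98.081 °C

T_c,out = 98.1 °C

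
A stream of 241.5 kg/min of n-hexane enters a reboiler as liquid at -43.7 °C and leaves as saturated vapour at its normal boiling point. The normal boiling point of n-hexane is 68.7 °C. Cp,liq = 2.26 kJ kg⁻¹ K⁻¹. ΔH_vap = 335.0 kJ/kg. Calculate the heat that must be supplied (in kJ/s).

liquid -43.7→68.7 °C: 254.02 kJ/kg
vaporisation at 68.7 °C: 335 kJ/kg
Δh = 254.02 + 335 = 589.02 kJ/kg
Q = ṁ·Δh = 241.5 kg/min × 589.02 kJ/kg = 142250 kJ/min
|Q| = 2370.8 kW

Q = 2370 kJ/s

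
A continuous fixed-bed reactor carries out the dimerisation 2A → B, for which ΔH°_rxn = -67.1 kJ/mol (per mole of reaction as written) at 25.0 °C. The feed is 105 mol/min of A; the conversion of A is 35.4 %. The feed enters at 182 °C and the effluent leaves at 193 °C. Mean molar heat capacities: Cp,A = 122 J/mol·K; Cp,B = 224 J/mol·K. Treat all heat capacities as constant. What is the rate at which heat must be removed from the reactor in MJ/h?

Q_out = 70.1 MJ/h

Extent of reaction ξ = 0.354 × 105 / 2 = 18.585 mol/min
Reaction term: ξ·ΔH°_rxn = 18.585 × -67.1 = -1247.1 kJ/min
Sensible, feed 182→25 °C: -2011.2 kJ/min
Outlet flows (mol/min): A 67.83, B 18.585
Sensible, products 25→193 °C: 2089.6 kJ/min
Q = ΔH = -1168.6 kJ/min = -19.476 kW
Heat removed = 70.115 MJ/h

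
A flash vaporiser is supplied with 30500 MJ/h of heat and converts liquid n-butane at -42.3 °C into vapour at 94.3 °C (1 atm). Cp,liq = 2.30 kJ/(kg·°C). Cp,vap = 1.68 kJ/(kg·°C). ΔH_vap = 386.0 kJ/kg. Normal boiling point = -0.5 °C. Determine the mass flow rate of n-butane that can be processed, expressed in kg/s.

Δh = 2.30×(-0.5−-42.3) + 386.0 + 1.68×(94.3−-0.5) = 641.4 kJ/kg
Q = 30500 MJ/h = 8472.2 kJ/s = 8472.2 kJ/s
ṁ = Q/Δh = 8472.2 / 641.4 = 13.209 kg/s

ṁ = 13.2 kg/s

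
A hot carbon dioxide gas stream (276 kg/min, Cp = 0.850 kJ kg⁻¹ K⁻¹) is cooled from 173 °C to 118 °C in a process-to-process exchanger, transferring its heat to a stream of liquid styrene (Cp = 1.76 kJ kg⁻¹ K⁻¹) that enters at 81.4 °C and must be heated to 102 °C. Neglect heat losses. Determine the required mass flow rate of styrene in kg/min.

ṁ_c = 356 kg/min

Heat released by hot stream: Q = 276 × 0.850 × (173 − 118) = 12903 kJ/min
Energy balance on cold side (adiabatic exchanger): Q = ṁ_c·Cp_c·(T_c,out − T_c,in)
ṁ_c = 12903 / [1.76 × (102 − 81.4)] = 355.89 kg/min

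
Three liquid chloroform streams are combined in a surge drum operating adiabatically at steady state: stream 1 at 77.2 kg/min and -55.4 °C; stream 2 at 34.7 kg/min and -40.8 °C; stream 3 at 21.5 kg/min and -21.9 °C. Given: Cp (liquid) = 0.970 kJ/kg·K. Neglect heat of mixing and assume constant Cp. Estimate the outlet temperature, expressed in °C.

Energy balance with Q = 0: Σ ṁᵢCp,ᵢ(T_out − Tᵢ) = 0
Σ ṁᵢCp,ᵢTᵢ = 77.2×0.970×-55.4 + 34.7×0.970×-40.8 + 21.5×0.970×-21.9 = -5978.6
Σ ṁᵢCp,ᵢ = 77.2×0.970 + 34.7×0.970 + 21.5×0.970 = 129.4
T_out = -5978.6 / 129.4 = -46.203 °C

T_out = -46.2 °C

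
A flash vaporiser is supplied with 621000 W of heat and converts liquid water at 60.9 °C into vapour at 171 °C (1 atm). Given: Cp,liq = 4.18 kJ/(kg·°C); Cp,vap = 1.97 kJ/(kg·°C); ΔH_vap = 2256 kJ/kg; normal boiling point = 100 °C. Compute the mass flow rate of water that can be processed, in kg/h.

ṁ = 874 kg/h

Δh = 4.18×(100−60.9) + 2256 + 1.97×(171−100) = 2559.3 kJ/kg
Q = 621000 W = 621 kJ/s = 2.2356e+06 kJ/h
ṁ = Q/Δh = 2.2356e+06 / 2559.3 = 873.52 kg/h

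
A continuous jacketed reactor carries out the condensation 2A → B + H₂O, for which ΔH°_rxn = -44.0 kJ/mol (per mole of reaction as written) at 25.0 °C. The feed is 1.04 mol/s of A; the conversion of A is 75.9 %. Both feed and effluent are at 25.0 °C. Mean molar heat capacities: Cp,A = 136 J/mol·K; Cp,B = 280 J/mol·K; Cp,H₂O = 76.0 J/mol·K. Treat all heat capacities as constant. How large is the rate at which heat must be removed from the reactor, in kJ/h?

Q_out = 62500 kJ/h

Extent of reaction ξ = 0.759 × 1.04 / 2 = 0.39468 mol/s
Reaction term: ξ·ΔH°_rxn = 0.39468 × -44.0 = -17.366 kJ/s
Q = ΔH = -17.366 kJ/s = -17.366 kW
Heat removed = 62517 kJ/h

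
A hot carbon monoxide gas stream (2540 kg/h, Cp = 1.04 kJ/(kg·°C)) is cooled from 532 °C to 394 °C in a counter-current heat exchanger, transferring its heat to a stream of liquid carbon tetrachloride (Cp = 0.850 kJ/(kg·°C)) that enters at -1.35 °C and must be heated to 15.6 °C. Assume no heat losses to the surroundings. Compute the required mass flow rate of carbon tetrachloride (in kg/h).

ṁ_c = 25300 kg/h

Heat released by hot stream: Q = 2540 × 1.04 × (532 − 394) = 364540 kJ/h
Energy balance on cold side (adiabatic exchanger): Q = ṁ_c·Cp_c·(T_c,out − T_c,in)
ṁ_c = 364540 / [0.850 × (15.6 − -1.35)] = 25302 kg/h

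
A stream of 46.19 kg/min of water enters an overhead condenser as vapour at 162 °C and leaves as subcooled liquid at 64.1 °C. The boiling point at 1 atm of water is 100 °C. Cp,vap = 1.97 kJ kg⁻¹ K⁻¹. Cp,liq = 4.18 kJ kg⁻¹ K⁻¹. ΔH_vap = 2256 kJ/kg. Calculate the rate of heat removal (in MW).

Q_c = 1.95 MW

vapour 162→100 °C: -122.14 kJ/kg
condensation at 100 °C: -2256 kJ/kg
liquid 100→64.1 °C: -150.06 kJ/kg
Δh = -122.14 + -2256 + -150.06 = -2528.2 kJ/kg
Q = ṁ·Δh = 46.19 kg/min × -2528.2 kJ/kg = -116780 kJ/min
|Q| = 1946.3 kW = 1.9463 MW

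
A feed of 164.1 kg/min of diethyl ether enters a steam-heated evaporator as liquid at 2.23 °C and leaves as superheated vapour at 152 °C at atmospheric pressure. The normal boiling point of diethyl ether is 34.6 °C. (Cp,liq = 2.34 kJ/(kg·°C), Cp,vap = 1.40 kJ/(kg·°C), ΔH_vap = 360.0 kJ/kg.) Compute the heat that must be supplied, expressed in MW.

Q = 1.64 MW

liquid 2.23→34.6 °C: 75.746 kJ/kg
vaporisation at 34.6 °C: 360 kJ/kg
vapour 34.6→152 °C: 164.36 kJ/kg
Δh = 75.746 + 360 + 164.36 = 600.11 kJ/kg
Q = ṁ·Δh = 164.1 kg/min × 600.11 kJ/kg = 98477 kJ/min
|Q| = 1641.3 kW = 1.6413 MW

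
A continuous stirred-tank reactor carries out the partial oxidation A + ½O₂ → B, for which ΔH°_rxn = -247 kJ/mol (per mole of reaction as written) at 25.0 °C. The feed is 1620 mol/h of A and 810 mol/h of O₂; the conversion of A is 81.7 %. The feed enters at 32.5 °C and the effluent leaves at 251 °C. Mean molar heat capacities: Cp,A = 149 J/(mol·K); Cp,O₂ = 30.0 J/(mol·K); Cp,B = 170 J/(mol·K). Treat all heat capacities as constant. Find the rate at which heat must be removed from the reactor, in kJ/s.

Extent of reaction ξ = 0.817 × 1620 = 1323.5 mol/h
Reaction term: ξ·ΔH°_rxn = 1323.5 × -247 = -326910 kJ/h
Sensible, feed 32.5→25 °C: -1992.6 kJ/h
Outlet flows (mol/h): A 296.46, O₂ 148.23, B 1323.5
Sensible, products 25→251 °C: 61838 kJ/h
Q = ΔH = -267070 kJ/h = -74.186 kW
Heat removed = 74.186 kJ/s

Q_out = 74.2 kJ/s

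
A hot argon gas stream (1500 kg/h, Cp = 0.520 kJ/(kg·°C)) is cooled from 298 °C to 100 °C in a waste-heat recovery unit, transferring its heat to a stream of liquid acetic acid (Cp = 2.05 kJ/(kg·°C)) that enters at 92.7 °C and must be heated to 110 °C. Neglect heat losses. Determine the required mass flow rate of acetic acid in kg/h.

ṁ_c = 4350 kg/h

Heat released by hot stream: Q = 1500 × 0.520 × (298 − 100) = 154440 kJ/h
Energy balance on cold side (adiabatic exchanger): Q = ṁ_c·Cp_c·(T_c,out − T_c,in)
ṁ_c = 154440 / [2.05 × (110 − 92.7)] = 4354.7 kg/h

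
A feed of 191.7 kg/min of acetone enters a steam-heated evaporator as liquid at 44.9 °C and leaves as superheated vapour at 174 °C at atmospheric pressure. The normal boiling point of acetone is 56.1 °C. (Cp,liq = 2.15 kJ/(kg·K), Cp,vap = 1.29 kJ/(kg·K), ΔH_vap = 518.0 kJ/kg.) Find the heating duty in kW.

Q = 2220 kW

liquid 44.9→56.1 °C: 24.08 kJ/kg
vaporisation at 56.1 °C: 518 kJ/kg
vapour 56.1→174 °C: 152.09 kJ/kg
Δh = 24.08 + 518 + 152.09 = 694.17 kJ/kg
Q = ṁ·Δh = 191.7 kg/min × 694.17 kJ/kg = 133070 kJ/min
|Q| = 2217.9 kW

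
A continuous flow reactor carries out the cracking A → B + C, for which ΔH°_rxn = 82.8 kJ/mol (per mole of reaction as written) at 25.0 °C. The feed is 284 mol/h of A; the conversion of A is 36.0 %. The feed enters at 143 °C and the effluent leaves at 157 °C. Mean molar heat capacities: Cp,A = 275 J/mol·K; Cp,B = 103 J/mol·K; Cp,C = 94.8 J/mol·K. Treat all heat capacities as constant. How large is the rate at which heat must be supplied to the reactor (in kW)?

Q_in = 2.37 kW

Extent of reaction ξ = 0.360 × 284 = 102.24 mol/h
Reaction term: ξ·ΔH°_rxn = 102.24 × 82.8 = 8465.5 kJ/h
Sensible, feed 143→25 °C: -9215.8 kJ/h
Outlet flows (mol/h): A 181.76, B 102.24, C 102.24
Sensible, products 25→157 °C: 9267.3 kJ/h
Q = ΔH = 8517 kJ/h = 2.3658 kW
Heat supplied = 2.3658 kW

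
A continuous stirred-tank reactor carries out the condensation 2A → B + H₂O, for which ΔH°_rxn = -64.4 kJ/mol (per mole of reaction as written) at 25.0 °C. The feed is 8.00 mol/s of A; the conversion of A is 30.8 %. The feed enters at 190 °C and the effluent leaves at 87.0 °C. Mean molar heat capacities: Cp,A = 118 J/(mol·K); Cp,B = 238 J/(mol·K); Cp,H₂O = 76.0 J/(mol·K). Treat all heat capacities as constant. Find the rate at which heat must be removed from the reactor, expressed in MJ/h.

Extent of reaction ξ = 0.308 × 8.00 / 2 = 1.232 mol/s
Reaction term: ξ·ΔH°_rxn = 1.232 × -64.4 = -79.341 kJ/s
Sensible, feed 190→25 °C: -155.76 kJ/s
Outlet flows (mol/s): A 5.536, B 1.232, H₂O 1.232
Sensible, products 25→87.0 °C: 64.486 kJ/s
Q = ΔH = -170.61 kJ/s = -170.61 kW
Heat removed = 614.21 MJ/h

Q_out = 614 MJ/h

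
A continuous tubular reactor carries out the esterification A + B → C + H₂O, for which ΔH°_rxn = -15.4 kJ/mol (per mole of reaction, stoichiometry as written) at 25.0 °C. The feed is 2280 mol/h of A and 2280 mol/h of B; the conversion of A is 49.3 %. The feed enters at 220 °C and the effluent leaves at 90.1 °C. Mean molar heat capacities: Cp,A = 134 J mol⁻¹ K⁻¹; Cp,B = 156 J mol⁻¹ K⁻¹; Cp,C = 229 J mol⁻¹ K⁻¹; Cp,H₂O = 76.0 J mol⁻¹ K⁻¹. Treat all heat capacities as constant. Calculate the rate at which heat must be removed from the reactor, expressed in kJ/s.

Extent of reaction ξ = 0.493 × 2280 = 1124 mol/h
Reaction term: ξ·ΔH°_rxn = 1124 × -15.4 = -17310 kJ/h
Sensible, feed 220→25 °C: -128930 kJ/h
Outlet flows (mol/h): A 1156, B 1156, C 1124, H₂O 1124
Sensible, products 25→90.1 °C: 44142 kJ/h
Q = ΔH = -102100 kJ/h = -28.362 kW
Heat removed = 28.362 kJ/s

Q_out = 28.4 kJ/s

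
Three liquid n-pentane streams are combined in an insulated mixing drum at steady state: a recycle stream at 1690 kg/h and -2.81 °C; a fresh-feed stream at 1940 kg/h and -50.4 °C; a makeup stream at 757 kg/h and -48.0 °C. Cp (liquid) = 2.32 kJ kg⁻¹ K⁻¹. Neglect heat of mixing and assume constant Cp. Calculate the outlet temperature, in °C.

No heat crosses the boundary, so H_out = H_in.
T_out = Σ ṁᵢCp,ᵢTᵢ / Σ ṁᵢCp,ᵢ
      = -322160 / 10178 = -31.653 °C

T_out = -31.7 °C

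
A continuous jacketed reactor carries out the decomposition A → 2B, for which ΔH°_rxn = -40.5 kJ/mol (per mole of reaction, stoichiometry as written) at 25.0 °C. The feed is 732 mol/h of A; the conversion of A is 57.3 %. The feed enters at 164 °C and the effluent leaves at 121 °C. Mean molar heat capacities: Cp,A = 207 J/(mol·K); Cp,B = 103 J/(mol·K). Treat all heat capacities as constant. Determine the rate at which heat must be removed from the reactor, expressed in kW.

Extent of reaction ξ = 0.573 × 732 = 419.44 mol/h
Reaction term: ξ·ΔH°_rxn = 419.44 × -40.5 = -16987 kJ/h
Sensible, feed 164→25 °C: -21062 kJ/h
Outlet flows (mol/h): A 312.56, B 838.87
Sensible, products 25→121 °C: 14506 kJ/h
Q = ΔH = -23543 kJ/h = -6.5397 kW
Heat removed = 6.5397 kW

Q_out = 6.54 kW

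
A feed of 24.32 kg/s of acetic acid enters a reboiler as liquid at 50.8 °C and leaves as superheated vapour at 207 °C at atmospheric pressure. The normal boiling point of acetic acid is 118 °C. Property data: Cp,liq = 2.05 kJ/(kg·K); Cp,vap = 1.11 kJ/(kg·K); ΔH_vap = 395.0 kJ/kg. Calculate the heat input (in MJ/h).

Q = 55300 MJ/h

liquid 50.8→118 °C: 137.76 kJ/kg
vaporisation at 118 °C: 395 kJ/kg
vapour 118→207 °C: 98.79 kJ/kg
Δh = 137.76 + 395 + 98.79 = 631.55 kJ/kg
Q = ṁ·Δh = 24.32 kg/s × 631.55 kJ/kg = 15359 kJ/s
|Q| = 15359 kW = 55293 MJ/h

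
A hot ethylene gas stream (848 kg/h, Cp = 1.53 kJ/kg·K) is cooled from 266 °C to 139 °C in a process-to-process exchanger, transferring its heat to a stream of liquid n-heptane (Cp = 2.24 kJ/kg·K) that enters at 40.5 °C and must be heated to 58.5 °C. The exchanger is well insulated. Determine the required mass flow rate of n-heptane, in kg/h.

Heat released by hot stream: Q = 848 × 1.53 × (266 − 139) = 164770 kJ/h
Energy balance on cold side (adiabatic exchanger): Q = ṁ_c·Cp_c·(T_c,out − T_c,in)
ṁ_c = 164770 / [2.24 × (58.5 − 40.5)] = 4086.7 kg/h

ṁ_c = 4090 kg/h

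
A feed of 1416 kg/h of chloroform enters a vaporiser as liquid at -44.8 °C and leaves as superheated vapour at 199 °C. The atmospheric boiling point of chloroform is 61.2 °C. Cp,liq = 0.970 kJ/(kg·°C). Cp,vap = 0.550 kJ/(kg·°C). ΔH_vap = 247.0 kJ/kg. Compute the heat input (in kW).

Q = 167 kW

liquid -44.8→61.2 °C: 102.82 kJ/kg
vaporisation at 61.2 °C: 247 kJ/kg
vapour 61.2→199 °C: 75.79 kJ/kg
Δh = 102.82 + 247 + 75.79 = 425.61 kJ/kg
Q = ṁ·Δh = 1416 kg/h × 425.61 kJ/kg = 602660 kJ/h
|Q| = 167.41 kW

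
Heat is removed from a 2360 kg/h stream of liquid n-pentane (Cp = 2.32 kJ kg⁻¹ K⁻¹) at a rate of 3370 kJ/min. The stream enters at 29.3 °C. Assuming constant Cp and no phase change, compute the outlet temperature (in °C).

Q = 3370 kJ/min = 202200 kJ/h
ΔT = Q/(ṁ·Cp) = 202200/(2360×2.32) = 36.93 K
T_out = 29.3 − 36.93 = -7.6302 °C

T_out = -7.63 °C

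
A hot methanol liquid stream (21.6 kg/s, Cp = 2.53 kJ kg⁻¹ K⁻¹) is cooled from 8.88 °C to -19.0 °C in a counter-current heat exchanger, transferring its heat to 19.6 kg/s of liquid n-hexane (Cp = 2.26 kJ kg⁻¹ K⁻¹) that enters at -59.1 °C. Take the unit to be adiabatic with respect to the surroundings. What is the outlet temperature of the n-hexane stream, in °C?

Heat released by hot stream: Q = 21.6 × 2.53 × (8.88 − -19.0) = 1523.6 kJ/s
Energy balance on cold side (adiabatic exchanger): Q = ṁ_c·Cp_c·(T_c,out − T_c,in)
T_c,out = -59.1 + 1523.6/(19.6 × 2.26) = -24.704 °C

T_c,out = -24.7 °C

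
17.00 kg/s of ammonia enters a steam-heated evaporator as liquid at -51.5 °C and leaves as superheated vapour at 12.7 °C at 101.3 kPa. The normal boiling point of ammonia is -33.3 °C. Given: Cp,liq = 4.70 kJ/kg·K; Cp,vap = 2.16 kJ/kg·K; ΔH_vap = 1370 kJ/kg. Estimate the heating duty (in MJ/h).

Q = 95200 MJ/h

liquid -51.5→-33.3 °C: 85.54 kJ/kg
vaporisation at -33.3 °C: 1370 kJ/kg
vapour -33.3→12.7 °C: 99.36 kJ/kg
Δh = 85.54 + 1370 + 99.36 = 1554.9 kJ/kg
Q = ṁ·Δh = 17.00 kg/s × 1554.9 kJ/kg = 26433 kJ/s
|Q| = 26433 kW = 95160 MJ/h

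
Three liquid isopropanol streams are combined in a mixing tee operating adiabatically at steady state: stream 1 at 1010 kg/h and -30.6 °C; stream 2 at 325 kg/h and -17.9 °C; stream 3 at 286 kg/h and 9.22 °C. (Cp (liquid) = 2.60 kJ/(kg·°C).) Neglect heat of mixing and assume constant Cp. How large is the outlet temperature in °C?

T_out = -21.0 °C

Adiabatic, steady state ⇒ Σ ṁᵢCp,ᵢ(T_out − Tᵢ) = 0
Σ ṁᵢCp,ᵢTᵢ = 1010×2.60×-30.6 + 325×2.60×-17.9 + 286×2.60×9.22 = -88625
Σ ṁᵢCp,ᵢ = 1010×2.60 + 325×2.60 + 286×2.60 = 4214.6
T_out = -88625 / 4214.6 = -21.028 °C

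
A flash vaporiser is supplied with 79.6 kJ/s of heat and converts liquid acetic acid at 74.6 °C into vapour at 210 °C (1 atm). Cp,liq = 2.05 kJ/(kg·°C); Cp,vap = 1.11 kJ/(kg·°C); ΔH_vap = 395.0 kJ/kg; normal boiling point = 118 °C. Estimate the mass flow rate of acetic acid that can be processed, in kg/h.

ṁ = 489 kg/h

Δh = 2.05×(118−74.6) + 395.0 + 1.11×(210−118) = 586.09 kJ/kg
Q = 79.6 kJ/s = 79.6 kJ/s = 286560 kJ/h
ṁ = Q/Δh = 286560 / 586.09 = 488.94 kg/h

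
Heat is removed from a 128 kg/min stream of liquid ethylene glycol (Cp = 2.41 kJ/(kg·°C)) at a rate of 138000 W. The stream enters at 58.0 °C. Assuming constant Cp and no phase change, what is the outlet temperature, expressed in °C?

T_out = 31.2 °C

Q = 138000 W = 8280 kJ/min
ΔT = Q/(ṁ·Cp) = 8280/(128×2.41) = 26.841 K
T_out = 58.0 − 26.841 = 31.159 °C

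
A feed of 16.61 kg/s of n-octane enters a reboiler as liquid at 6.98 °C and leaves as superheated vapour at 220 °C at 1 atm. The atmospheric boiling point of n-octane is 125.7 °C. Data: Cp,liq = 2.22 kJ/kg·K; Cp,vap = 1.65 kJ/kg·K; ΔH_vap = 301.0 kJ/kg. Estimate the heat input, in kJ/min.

liquid 6.98→125.7 °C: 263.56 kJ/kg
vaporisation at 125.7 °C: 301 kJ/kg
vapour 125.7→220 °C: 155.59 kJ/kg
Δh = 263.56 + 301 + 155.59 = 720.15 kJ/kg
Q = ṁ·Δh = 16.61 kg/s × 720.15 kJ/kg = 11962 kJ/s
|Q| = 11962 kW = 717700 kJ/min

Q = 718000 kJ/min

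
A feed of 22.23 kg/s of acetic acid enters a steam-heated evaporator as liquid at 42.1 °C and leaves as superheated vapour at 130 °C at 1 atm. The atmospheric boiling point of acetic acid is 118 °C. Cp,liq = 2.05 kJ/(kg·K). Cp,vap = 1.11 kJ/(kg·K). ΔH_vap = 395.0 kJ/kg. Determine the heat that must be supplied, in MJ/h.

Q = 45100 MJ/h

liquid 42.1→118 °C: 155.59 kJ/kg
vaporisation at 118 °C: 395 kJ/kg
vapour 118→130 °C: 13.32 kJ/kg
Δh = 155.59 + 395 + 13.32 = 563.91 kJ/kg
Q = ṁ·Δh = 22.23 kg/s × 563.91 kJ/kg = 12536 kJ/s
|Q| = 12536 kW = 45129 MJ/h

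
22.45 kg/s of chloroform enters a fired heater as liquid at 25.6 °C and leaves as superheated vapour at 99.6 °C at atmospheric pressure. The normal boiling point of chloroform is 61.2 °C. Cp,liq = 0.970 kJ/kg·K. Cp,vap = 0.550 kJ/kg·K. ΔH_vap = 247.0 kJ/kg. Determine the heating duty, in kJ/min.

Q = 408000 kJ/min

liquid 25.6→61.2 °C: 34.532 kJ/kg
vaporisation at 61.2 °C: 247 kJ/kg
vapour 61.2→99.6 °C: 21.12 kJ/kg
Δh = 34.532 + 247 + 21.12 = 302.65 kJ/kg
Q = ṁ·Δh = 22.45 kg/s × 302.65 kJ/kg = 6794.5 kJ/s
|Q| = 6794.5 kW = 407670 kJ/min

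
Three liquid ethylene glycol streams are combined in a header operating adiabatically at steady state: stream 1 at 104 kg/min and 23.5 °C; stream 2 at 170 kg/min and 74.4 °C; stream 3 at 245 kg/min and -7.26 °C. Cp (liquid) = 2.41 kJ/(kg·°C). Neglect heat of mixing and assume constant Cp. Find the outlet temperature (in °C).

T_out = 25.7 °C

No heat crosses the boundary, so H_out = H_in.
T_out = Σ ṁᵢCp,ᵢTᵢ / Σ ṁᵢCp,ᵢ
      = 32085 / 1250.8 = 25.652 °C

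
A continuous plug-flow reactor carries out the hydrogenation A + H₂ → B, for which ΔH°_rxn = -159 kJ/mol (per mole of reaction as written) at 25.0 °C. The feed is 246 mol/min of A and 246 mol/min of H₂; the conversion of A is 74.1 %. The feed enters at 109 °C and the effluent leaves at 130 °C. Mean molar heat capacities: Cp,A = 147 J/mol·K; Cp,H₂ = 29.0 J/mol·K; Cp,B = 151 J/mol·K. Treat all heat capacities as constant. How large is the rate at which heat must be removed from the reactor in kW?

Q_out = 476 kW

Extent of reaction ξ = 0.741 × 246 = 182.29 mol/min
Reaction term: ξ·ΔH°_rxn = 182.29 × -159 = -28983 kJ/min
Sensible, feed 109→25 °C: -3636.9 kJ/min
Outlet flows (mol/min): A 63.714, H₂ 63.714, B 182.29
Sensible, products 25→130 °C: 4067.6 kJ/min
Q = ΔH = -28553 kJ/min = -475.88 kW
Heat removed = 475.88 kW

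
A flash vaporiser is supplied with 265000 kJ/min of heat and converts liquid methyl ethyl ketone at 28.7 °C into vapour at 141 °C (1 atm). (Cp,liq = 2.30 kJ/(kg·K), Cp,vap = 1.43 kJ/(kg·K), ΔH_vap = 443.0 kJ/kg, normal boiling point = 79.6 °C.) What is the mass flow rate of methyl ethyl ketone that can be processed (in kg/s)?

ṁ = 6.82 kg/s

Δh = 2.30×(79.6−28.7) + 443.0 + 1.43×(141−79.6) = 647.87 kJ/kg
Q = 265000 kJ/min = 4416.7 kJ/s = 4416.7 kJ/s
ṁ = Q/Δh = 4416.7 / 647.87 = 6.8172 kg/s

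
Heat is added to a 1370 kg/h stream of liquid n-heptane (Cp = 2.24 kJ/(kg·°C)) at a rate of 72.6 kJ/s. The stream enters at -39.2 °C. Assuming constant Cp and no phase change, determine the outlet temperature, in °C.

Q = 72.6 kJ/s = 261360 kJ/h
ΔT = Q/(ṁ·Cp) = 261360/(1370×2.24) = 85.167 K
T_out = -39.2 + 85.167 = 45.967 °C

T_out = 46.0 °C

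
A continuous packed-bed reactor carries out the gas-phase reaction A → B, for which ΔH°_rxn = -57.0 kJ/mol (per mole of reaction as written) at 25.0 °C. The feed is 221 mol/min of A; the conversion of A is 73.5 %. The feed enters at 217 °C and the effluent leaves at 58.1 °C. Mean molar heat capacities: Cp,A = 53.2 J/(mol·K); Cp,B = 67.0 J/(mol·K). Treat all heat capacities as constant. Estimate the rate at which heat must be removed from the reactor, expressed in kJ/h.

Extent of reaction ξ = 0.735 × 221 = 162.44 mol/min
Reaction term: ξ·ΔH°_rxn = 162.44 × -57.0 = -9258.8 kJ/min
Sensible, feed 217→25 °C: -2257.4 kJ/min
Outlet flows (mol/min): A 58.565, B 162.44
Sensible, products 25→58.1 °C: 463.36 kJ/min
Q = ΔH = -11053 kJ/min = -184.21 kW
Heat removed = 663170 kJ/h

Q_out = 663000 kJ/h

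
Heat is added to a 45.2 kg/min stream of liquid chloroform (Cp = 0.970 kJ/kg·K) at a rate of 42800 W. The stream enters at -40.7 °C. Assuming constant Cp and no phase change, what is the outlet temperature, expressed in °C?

T_out = 17.9 °C

Q = 42800 W = 2568 kJ/min
ΔT = Q/(ṁ·Cp) = 2568/(45.2×0.970) = 58.571 K
T_out = -40.7 + 58.571 = 17.871 °C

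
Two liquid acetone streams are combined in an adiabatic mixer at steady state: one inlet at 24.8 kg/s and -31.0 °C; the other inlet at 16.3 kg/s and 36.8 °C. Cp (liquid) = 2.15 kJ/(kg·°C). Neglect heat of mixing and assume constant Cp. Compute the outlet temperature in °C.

T_out = -4.11 °C

Adiabatic, steady state ⇒ Σ ṁᵢCp,ᵢ(T_out − Tᵢ) = 0
T_out = Σ ṁᵢCp,ᵢTᵢ / Σ ṁᵢCp,ᵢ
      = -363.26 / 88.365 = -4.1109 °C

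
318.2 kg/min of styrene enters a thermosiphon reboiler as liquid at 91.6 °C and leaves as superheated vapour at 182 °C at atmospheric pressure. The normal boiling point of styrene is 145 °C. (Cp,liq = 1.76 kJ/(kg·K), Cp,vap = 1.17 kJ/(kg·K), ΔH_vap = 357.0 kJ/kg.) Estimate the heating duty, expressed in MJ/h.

Q = 9440 MJ/h

liquid 91.6→145 °C: 93.984 kJ/kg
vaporisation at 145 °C: 357 kJ/kg
vapour 145→182 °C: 43.29 kJ/kg
Δh = 93.984 + 357 + 43.29 = 494.27 kJ/kg
Q = ṁ·Δh = 318.2 kg/min × 494.27 kJ/kg = 157280 kJ/min
|Q| = 2621.3 kW = 9436.7 MJ/h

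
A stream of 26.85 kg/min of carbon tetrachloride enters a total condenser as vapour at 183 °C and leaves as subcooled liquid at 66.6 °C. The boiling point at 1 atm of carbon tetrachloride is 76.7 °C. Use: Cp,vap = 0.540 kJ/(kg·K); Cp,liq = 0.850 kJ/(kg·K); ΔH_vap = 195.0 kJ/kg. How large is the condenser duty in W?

vapour 183→76.7 °C: -57.402 kJ/kg
condensation at 76.7 °C: -195 kJ/kg
liquid 76.7→66.6 °C: -8.585 kJ/kg
Δh = -57.402 + -195 + -8.585 = -260.99 kJ/kg
Q = ṁ·Δh = 26.85 kg/min × -260.99 kJ/kg = -7007.5 kJ/min
|Q| = 116.79 kW = 116790 W

Q_c = 117000 W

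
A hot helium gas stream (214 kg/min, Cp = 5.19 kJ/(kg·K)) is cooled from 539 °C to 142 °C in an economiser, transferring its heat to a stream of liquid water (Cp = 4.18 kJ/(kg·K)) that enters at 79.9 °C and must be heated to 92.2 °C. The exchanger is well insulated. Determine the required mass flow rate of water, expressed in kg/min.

ṁ_c = 8580 kg/min

Heat released by hot stream: Q = 214 × 5.19 × (539 − 142) = 440930 kJ/min
Energy balance on cold side (adiabatic exchanger): Q = ṁ_c·Cp_c·(T_c,out − T_c,in)
ṁ_c = 440930 / [4.18 × (92.2 − 79.9)] = 8576.1 kg/min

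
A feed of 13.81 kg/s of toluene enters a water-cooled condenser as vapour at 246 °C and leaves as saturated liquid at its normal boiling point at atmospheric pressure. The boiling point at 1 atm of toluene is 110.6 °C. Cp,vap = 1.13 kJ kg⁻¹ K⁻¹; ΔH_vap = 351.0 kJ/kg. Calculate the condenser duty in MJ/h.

vapour 246→110.6 °C: -153 kJ/kg
condensation at 110.6 °C: -351 kJ/kg
Δh = -153 + -351 = -504 kJ/kg
Q = ṁ·Δh = 13.81 kg/s × -504 kJ/kg = -6960.3 kJ/s
|Q| = 6960.3 kW = 25057 MJ/h

Q_c = 25100 MJ/h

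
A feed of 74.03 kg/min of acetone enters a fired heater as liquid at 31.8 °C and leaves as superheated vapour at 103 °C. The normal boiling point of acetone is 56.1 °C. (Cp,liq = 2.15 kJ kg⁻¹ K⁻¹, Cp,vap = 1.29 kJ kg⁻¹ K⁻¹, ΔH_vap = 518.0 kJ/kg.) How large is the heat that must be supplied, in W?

Q = 778000 W

liquid 31.8→56.1 °C: 52.245 kJ/kg
vaporisation at 56.1 °C: 518 kJ/kg
vapour 56.1→103 °C: 60.501 kJ/kg
Δh = 52.245 + 518 + 60.501 = 630.75 kJ/kg
Q = ṁ·Δh = 74.03 kg/min × 630.75 kJ/kg = 46694 kJ/min
|Q| = 778.24 kW = 778240 W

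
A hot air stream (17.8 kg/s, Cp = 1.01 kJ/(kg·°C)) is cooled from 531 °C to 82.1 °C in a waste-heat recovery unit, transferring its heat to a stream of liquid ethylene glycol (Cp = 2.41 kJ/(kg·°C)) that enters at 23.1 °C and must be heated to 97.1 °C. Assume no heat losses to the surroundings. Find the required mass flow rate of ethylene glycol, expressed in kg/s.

Heat released by hot stream: Q = 17.8 × 1.01 × (531 − 82.1) = 8070.3 kJ/s
Energy balance on cold side (adiabatic exchanger): Q = ṁ_c·Cp_c·(T_c,out − T_c,in)
ṁ_c = 8070.3 / [2.41 × (97.1 − 23.1)] = 45.252 kg/s

ṁ_c = 45.3 kg/s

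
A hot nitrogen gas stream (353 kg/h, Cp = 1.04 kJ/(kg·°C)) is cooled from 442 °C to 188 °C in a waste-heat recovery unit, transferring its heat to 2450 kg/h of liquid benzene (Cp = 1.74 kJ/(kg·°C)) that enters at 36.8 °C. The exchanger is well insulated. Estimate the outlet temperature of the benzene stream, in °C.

Heat released by hot stream: Q = 353 × 1.04 × (442 − 188) = 93248 kJ/h
Energy balance on cold side (adiabatic exchanger): Q = ṁ_c·Cp_c·(T_c,out − T_c,in)
T_c,out = 36.8 + 93248/(2450 × 1.74) = 58.674 °C

T_c,out = 58.7 °C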